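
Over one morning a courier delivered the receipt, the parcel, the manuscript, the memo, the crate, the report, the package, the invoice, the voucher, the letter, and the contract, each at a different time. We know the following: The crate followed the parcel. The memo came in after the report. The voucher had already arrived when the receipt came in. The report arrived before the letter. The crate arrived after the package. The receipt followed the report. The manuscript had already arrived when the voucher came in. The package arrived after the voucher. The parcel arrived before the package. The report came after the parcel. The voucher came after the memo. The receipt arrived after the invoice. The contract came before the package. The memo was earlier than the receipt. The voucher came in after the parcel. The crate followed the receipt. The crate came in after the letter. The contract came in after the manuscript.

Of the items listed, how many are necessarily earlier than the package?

Directly stated before the package: the contract, the parcel, and the voucher.
The manuscript reaches the package via the manuscript → the voucher → the package.
The memo reaches the package via the memo → the voucher → the package.
The report reaches the package via the report → the memo → the voucher → the package.
No chain forces the crate (or any of the others) ahead of the package.
That's the contract, the manuscript, the memo, the parcel, the report, and the voucher — 6 in all.

6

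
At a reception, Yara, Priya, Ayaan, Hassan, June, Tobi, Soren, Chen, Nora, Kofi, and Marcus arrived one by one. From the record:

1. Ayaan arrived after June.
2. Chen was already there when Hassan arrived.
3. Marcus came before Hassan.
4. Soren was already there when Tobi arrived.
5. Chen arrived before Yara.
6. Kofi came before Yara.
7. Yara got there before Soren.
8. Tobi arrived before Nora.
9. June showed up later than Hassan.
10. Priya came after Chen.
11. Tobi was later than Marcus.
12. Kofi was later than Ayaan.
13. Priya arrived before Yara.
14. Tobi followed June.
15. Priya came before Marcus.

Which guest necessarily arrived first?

Chen has a chain of constraints placing them before every other guest, so Chen must be first.

Chen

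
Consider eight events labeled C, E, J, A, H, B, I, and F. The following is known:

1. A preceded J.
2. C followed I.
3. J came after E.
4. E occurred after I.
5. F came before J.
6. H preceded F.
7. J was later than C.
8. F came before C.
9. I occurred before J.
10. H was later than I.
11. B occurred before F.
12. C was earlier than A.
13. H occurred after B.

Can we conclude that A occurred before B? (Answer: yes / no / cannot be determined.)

Tracing the constraints gives B → F → C → A, so B must come before A.
That means A cannot be before B.

no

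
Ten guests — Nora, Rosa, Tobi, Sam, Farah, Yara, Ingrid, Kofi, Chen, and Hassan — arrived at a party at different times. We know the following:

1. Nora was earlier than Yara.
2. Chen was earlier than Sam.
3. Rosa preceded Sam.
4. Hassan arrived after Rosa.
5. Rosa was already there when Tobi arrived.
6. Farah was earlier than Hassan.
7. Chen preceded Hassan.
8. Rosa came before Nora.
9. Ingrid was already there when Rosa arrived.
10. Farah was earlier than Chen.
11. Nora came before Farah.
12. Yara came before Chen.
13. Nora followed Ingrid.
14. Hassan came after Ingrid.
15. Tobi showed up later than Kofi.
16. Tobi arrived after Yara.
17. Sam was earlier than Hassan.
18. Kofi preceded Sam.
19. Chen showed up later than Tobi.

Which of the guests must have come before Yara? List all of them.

Directly stated before Yara: Nora.
Ingrid reaches Yara via Ingrid → Nora → Yara.
Rosa reaches Yara via Rosa → Nora → Yara.
No chain forces Farah (or any of the others) ahead of Yara.

Ingrid, Nora, Rosa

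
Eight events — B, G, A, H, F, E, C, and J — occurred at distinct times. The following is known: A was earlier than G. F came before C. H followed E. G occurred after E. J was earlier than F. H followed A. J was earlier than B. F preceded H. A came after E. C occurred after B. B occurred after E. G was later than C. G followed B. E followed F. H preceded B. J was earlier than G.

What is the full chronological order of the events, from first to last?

J, F, E, A, H, B, C, G

The constraints fix every adjacent pair, so only one ordering works:
J → F → E → A → H → B → C → G.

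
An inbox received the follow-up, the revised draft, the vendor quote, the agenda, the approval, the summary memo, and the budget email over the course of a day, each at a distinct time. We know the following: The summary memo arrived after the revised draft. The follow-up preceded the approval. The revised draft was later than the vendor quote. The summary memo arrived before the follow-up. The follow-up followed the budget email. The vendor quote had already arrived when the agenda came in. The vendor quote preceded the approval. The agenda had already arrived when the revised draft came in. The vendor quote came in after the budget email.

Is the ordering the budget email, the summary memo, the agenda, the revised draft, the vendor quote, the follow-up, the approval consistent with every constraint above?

The constraints require the revised draft before the summary memo, but in the proposed sequence the summary memo appears ahead of the revised draft. That one violation is enough.

no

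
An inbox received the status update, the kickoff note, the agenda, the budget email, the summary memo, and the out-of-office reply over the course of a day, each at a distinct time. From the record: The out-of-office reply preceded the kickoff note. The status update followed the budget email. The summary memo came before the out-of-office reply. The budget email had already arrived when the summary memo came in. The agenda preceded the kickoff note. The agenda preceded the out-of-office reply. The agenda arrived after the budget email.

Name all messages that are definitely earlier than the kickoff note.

Directly stated before the kickoff note: the agenda and the out-of-office reply.
The budget email reaches the kickoff note via the budget email → the agenda → the kickoff note.
The summary memo reaches the kickoff note via the summary memo → the out-of-office reply → the kickoff note.

the agenda, the budget email, the out-of-office reply, the summary memo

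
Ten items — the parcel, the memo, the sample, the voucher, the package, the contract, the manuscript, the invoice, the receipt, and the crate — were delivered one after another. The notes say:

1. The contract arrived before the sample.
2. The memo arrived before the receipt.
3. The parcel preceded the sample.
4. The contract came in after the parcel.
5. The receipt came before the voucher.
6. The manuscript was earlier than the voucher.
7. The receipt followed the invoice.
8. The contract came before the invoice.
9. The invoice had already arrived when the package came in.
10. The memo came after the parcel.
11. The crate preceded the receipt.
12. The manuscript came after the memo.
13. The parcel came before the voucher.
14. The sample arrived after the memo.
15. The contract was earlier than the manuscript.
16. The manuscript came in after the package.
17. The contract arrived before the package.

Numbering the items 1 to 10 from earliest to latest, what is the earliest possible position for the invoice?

The contract and the parcel must both come before the invoice — 2 forced predecessors.
Nothing else is forced ahead of the invoice, so its earliest slot is position 2 + 1 = 3.

3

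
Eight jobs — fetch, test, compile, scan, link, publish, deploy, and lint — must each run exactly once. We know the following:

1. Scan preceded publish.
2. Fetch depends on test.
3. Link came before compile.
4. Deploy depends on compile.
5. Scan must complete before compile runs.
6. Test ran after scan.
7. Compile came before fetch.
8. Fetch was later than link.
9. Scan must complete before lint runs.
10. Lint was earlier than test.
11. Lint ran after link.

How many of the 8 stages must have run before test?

3

Directly stated before test: lint and scan.
Link reaches test via link → lint → test.
That's link, lint, and scan — 3 in all.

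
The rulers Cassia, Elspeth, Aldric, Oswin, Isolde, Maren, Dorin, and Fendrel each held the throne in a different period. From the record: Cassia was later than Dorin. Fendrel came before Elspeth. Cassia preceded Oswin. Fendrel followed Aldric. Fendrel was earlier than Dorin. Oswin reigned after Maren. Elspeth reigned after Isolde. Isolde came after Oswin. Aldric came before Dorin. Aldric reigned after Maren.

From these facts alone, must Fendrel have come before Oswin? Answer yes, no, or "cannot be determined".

yes

Chain the constraints: Fendrel → Dorin → Cassia → Oswin. Each link is directly stated, so Fendrel comes before Oswin.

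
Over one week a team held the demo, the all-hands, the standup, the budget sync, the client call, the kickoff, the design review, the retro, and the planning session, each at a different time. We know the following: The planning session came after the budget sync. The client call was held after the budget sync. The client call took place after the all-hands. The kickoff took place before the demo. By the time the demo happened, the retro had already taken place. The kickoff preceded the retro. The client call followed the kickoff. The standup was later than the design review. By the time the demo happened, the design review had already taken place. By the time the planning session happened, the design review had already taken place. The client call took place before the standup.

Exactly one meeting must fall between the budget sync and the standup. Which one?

the client call

Tracing the constraints gives the budget sync → the client call → the standup, so the client call sits after the budget sync and before the standup.
No other meeting is forced both after the budget sync and before the standup.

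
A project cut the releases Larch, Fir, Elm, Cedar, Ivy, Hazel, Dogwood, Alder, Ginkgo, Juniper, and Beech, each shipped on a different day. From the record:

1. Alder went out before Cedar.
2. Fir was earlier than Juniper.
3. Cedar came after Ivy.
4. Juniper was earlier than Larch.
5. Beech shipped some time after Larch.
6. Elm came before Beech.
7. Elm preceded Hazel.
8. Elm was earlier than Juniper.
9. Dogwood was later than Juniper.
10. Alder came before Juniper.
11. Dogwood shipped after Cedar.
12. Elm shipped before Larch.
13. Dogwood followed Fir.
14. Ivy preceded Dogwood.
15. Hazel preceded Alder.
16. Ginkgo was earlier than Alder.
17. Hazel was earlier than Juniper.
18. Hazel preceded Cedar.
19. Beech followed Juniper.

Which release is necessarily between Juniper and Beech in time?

Larch

Tracing the constraints gives Juniper → Larch → Beech, so Larch sits after Juniper and before Beech.
No other release is forced both after Juniper and before Beech.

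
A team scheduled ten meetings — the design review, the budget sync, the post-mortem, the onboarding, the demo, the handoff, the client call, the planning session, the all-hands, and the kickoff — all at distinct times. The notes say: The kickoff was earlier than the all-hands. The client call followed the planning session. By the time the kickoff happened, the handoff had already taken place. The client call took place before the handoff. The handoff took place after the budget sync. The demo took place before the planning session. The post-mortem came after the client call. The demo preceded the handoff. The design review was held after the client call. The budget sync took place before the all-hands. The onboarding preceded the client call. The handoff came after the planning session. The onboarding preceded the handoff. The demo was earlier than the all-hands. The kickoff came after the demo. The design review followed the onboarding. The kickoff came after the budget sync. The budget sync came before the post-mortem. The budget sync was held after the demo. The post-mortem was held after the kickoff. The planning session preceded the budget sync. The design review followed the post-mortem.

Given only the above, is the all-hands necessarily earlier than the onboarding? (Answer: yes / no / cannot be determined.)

Tracing the constraints gives the onboarding → the handoff → the kickoff → the all-hands, so the onboarding must come before the all-hands.
That means the all-hands cannot be before the onboarding.

no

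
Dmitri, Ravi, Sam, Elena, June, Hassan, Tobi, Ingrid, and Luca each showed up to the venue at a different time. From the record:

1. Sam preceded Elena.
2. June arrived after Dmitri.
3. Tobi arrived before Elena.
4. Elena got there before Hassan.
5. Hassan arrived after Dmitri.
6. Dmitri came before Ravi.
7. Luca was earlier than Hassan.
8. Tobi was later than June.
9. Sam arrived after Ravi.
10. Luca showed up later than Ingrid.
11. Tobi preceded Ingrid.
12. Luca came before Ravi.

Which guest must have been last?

Hassan

Every other guest has a chain of constraints placing them before Hassan, so Hassan is last.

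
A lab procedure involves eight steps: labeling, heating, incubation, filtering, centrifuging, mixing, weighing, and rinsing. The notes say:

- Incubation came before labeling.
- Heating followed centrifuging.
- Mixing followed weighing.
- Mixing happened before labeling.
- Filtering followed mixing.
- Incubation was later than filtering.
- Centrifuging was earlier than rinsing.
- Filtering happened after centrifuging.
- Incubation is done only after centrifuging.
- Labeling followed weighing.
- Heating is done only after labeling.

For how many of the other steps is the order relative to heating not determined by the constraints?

Forced before heating: centrifuging, filtering, incubation, labeling, mixing, and weighing.
That leaves rinsing with no forced order relative to heating — 1.

1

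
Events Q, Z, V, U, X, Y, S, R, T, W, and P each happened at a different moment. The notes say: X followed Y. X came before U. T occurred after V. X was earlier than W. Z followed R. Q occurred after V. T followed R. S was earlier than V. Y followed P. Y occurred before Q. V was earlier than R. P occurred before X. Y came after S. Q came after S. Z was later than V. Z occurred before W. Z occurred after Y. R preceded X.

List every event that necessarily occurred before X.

Directly stated before X: P, R, and Y.
S reaches X via S → Y → X.
V reaches X via V → R → X.

P, R, S, V, Y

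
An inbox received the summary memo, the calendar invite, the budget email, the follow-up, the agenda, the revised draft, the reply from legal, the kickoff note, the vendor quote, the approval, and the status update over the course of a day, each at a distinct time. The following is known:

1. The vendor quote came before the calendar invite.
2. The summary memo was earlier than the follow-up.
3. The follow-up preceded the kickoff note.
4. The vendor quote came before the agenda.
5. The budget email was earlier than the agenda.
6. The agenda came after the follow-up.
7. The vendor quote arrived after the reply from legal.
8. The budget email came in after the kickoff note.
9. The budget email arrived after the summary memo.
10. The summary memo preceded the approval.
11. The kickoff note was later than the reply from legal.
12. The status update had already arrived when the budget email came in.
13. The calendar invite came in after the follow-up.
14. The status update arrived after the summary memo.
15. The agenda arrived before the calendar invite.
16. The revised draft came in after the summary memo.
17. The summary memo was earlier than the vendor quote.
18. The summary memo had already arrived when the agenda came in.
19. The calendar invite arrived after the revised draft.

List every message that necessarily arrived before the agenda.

the budget email, the follow-up, the kickoff note, the reply from legal, the status update, the summary memo, the vendor quote

Directly stated before the agenda: the budget email, the follow-up, the summary memo, and the vendor quote.
The kickoff note reaches the agenda via the kickoff note → the budget email → the agenda.
The reply from legal reaches the agenda via the reply from legal → the vendor quote → the agenda.
The status update reaches the agenda via the status update → the budget email → the agenda.
No chain forces the calendar invite (or any of the others) ahead of the agenda.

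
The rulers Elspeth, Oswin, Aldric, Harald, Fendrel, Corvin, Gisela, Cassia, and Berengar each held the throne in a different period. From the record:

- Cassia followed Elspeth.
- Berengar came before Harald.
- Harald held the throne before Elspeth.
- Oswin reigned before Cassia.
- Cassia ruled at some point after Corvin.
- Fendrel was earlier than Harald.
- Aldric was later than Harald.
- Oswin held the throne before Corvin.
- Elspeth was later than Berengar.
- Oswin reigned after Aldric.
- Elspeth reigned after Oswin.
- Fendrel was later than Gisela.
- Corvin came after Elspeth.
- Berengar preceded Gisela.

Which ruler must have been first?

Berengar has a chain of constraints placing them before every other ruler, so Berengar must be first.

Berengar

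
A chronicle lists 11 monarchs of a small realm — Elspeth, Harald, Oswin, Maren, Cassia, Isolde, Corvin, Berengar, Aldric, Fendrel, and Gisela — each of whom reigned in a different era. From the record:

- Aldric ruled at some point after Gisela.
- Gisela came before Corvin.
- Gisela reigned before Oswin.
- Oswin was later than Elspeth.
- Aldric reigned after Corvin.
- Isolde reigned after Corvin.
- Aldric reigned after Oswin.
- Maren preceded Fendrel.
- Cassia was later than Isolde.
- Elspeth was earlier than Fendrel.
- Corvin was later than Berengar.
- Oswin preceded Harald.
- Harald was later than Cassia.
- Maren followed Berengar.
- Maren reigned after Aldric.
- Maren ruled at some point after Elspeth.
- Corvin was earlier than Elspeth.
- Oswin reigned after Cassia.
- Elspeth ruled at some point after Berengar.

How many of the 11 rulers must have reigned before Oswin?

6

Directly stated before Oswin: Cassia, Elspeth, and Gisela.
Berengar reaches Oswin via Berengar → Elspeth → Oswin.
Corvin reaches Oswin via Corvin → Elspeth → Oswin.
Isolde reaches Oswin via Isolde → Cassia → Oswin.
No chain forces Fendrel (or any of the others) ahead of Oswin.
That's Berengar, Cassia, Corvin, Elspeth, Gisela, and Isolde — 6 in all.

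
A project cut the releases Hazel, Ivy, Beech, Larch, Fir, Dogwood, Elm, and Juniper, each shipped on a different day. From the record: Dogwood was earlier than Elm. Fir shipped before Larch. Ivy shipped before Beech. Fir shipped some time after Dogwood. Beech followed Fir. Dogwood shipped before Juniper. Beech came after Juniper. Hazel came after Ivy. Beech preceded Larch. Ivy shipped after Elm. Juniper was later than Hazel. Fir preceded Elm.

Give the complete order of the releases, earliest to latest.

The constraints fix every adjacent pair, so only one ordering works:
Dogwood → Fir → Elm → Ivy → Hazel → Juniper → Beech → Larch.

Dogwood, Fir, Elm, Ivy, Hazel, Juniper, Beech, Larch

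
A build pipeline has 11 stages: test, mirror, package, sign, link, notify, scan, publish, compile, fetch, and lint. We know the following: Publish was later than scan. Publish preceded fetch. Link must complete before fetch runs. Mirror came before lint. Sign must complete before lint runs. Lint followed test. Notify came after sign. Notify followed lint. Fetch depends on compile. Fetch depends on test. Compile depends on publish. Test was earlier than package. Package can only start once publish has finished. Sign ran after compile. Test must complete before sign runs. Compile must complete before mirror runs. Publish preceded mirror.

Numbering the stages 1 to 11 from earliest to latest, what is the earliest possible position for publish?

Scan must come before publish — 1 forced predecessor.
Nothing else is forced ahead of publish, so its earliest slot is position 1 + 1 = 2.

2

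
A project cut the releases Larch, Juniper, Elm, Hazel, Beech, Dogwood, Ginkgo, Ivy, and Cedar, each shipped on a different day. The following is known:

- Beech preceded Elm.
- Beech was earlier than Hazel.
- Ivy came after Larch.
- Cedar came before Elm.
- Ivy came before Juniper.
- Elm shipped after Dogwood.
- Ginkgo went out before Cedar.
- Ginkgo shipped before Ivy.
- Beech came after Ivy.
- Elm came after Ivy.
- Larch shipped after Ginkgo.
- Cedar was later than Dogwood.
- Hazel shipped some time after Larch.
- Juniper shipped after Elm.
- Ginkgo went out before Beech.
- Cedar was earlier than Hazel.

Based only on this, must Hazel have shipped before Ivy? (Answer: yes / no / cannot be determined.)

no

Tracing the constraints gives Ivy → Beech → Hazel, so Ivy must come before Hazel.
That means Hazel cannot be before Ivy.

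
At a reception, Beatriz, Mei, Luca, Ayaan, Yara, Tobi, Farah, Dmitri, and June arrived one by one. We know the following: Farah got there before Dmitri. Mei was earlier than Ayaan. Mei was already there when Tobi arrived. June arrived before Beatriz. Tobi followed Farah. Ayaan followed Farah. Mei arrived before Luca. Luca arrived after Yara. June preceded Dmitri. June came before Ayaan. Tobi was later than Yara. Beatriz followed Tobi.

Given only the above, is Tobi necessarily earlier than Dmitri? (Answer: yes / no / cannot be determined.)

No chain of stated constraints runs from Tobi to Dmitri, and none runs from Dmitri to Tobi either.
So the relative order of Tobi and Dmitri is not fixed by the given facts.

cannot be determined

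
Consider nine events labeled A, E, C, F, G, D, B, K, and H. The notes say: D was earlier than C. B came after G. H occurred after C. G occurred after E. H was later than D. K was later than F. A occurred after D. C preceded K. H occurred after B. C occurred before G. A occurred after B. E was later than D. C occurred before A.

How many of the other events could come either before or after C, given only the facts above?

2

Forced before C: D; forced after C: A, B, G, H, and K.
That leaves E and F with no forced order relative to C — 2.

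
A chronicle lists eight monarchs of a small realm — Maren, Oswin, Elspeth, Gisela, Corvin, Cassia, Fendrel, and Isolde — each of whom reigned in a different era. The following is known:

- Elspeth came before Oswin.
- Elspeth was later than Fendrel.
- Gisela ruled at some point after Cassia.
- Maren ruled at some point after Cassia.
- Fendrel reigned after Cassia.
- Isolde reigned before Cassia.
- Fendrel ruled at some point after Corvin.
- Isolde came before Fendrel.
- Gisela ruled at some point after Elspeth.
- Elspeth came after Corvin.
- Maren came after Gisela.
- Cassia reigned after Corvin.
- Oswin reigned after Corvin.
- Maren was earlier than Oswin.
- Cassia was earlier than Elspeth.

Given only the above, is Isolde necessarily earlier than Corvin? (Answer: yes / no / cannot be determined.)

No chain of stated constraints runs from Isolde to Corvin, and none runs from Corvin to Isolde either.
So the relative order of Isolde and Corvin is not fixed by the given facts.

cannot be determined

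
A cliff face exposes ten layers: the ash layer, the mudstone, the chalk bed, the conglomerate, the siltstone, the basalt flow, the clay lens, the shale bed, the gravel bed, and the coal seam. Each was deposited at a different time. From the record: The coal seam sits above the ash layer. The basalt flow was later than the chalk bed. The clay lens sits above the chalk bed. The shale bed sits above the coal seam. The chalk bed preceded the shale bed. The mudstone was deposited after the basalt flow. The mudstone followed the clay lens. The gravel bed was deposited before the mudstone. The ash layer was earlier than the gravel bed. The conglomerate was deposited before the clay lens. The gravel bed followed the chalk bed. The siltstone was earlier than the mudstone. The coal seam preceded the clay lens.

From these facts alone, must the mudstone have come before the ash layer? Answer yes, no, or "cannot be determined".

no

Tracing the constraints gives the ash layer → the gravel bed → the mudstone, so the ash layer must come before the mudstone.
That means the mudstone cannot be before the ash layer.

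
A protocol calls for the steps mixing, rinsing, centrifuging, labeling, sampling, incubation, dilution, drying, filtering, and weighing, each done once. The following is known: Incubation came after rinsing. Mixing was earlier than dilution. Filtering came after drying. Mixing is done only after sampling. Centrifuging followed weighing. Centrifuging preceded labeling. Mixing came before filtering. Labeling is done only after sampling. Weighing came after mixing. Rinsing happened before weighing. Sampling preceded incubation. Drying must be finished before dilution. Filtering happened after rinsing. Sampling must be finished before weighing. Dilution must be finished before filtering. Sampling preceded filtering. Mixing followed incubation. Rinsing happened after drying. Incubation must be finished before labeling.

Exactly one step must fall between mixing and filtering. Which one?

Tracing the constraints gives mixing → dilution → filtering, so dilution sits after mixing and before filtering.
No other step is forced both after mixing and before filtering.

dilution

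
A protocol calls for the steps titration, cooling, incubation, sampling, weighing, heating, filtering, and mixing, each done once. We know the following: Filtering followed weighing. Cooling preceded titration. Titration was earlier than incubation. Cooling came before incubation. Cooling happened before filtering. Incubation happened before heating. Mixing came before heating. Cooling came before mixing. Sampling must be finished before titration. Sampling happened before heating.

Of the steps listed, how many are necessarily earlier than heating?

5

Directly stated before heating: incubation, mixing, and sampling.
Cooling reaches heating via cooling → incubation → heating.
Titration reaches heating via titration → incubation → heating.
That's cooling, incubation, mixing, sampling, and titration — 5 in all.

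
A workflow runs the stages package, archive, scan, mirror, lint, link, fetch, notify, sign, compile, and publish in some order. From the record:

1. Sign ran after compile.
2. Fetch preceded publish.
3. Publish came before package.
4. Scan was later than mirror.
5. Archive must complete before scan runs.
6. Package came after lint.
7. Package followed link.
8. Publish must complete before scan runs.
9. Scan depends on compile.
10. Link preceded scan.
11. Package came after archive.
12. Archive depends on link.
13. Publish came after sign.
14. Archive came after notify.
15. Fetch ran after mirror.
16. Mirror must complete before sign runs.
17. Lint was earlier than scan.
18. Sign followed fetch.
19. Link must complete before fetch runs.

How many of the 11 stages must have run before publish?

5

Directly stated before publish: fetch and sign.
Compile reaches publish via compile → sign → publish.
Link reaches publish via link → fetch → publish.
Mirror reaches publish via mirror → sign → publish.
No chain forces archive (or any of the others) ahead of publish.
That's compile, fetch, link, mirror, and sign — 5 in all.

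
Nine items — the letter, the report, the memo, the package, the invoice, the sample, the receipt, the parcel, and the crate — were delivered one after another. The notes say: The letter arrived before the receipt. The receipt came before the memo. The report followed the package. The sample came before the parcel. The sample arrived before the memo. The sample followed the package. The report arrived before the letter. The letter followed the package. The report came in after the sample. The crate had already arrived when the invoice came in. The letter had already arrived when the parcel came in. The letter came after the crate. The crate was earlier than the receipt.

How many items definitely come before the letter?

Directly stated before the letter: the crate, the package, and the report.
The sample reaches the letter via the sample → the report → the letter.
No chain forces the receipt (or any of the others) ahead of the letter.
That's the crate, the package, the report, and the sample — 4 in all.

4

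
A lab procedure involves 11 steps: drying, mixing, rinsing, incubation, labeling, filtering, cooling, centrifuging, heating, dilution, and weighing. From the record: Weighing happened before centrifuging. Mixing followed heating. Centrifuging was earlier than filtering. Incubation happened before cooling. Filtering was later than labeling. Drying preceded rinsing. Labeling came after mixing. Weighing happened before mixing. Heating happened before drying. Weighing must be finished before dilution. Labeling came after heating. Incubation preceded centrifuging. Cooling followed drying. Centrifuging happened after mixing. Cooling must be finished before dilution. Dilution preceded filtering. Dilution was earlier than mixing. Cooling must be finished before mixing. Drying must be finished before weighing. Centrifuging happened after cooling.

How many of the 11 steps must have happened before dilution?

Directly stated before dilution: cooling and weighing.
Drying reaches dilution via drying → weighing → dilution.
Heating reaches dilution via heating → drying → weighing → dilution.
Incubation reaches dilution via incubation → cooling → dilution.
No chain forces mixing (or any of the others) ahead of dilution.
That's cooling, drying, heating, incubation, and weighing — 5 in all.

5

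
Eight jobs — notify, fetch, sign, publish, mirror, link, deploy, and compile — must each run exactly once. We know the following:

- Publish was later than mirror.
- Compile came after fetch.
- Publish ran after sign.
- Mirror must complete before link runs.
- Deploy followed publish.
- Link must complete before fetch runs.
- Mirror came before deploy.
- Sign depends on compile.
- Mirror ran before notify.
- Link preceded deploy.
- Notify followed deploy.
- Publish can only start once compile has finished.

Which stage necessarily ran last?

notify

Every other stage has a chain of constraints placing it before notify, so notify is last.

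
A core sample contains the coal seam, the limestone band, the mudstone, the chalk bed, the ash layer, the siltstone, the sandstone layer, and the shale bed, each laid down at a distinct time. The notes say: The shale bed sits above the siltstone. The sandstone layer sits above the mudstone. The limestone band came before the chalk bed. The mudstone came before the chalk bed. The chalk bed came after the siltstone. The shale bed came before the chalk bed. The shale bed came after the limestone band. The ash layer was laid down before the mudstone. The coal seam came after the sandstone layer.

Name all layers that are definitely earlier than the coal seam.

the ash layer, the mudstone, the sandstone layer

Directly stated before the coal seam: the sandstone layer.
The ash layer reaches the coal seam via the ash layer → the mudstone → the sandstone layer → the coal seam.
The mudstone reaches the coal seam via the mudstone → the sandstone layer → the coal seam.
No chain forces the limestone band (or any of the others) ahead of the coal seam.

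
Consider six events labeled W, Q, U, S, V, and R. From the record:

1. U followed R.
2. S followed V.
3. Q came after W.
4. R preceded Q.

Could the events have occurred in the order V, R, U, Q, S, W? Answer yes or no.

no

The constraints require W before Q, but in the proposed sequence Q appears ahead of W. That one violation is enough.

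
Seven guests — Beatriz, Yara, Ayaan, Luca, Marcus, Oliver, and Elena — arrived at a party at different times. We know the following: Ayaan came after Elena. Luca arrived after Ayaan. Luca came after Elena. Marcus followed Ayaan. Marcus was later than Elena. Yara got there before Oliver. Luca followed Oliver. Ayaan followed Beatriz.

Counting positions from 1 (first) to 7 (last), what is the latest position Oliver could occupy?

6

Oliver must come before Luca — 1 guest forced after them.
Everything else can be placed before Oliver in some valid order, so Oliver can sit as late as position 7 − 1 = 6.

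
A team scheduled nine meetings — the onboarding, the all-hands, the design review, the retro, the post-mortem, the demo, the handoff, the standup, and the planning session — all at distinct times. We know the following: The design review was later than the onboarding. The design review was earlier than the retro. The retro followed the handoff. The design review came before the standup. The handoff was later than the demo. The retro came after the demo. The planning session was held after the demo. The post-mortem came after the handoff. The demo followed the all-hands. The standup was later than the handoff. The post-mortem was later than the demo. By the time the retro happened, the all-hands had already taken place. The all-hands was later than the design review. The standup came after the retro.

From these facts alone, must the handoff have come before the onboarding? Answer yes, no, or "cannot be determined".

Tracing the constraints gives the onboarding → the design review → the all-hands → the demo → the handoff, so the onboarding must come before the handoff.
That means the handoff cannot be before the onboarding.

no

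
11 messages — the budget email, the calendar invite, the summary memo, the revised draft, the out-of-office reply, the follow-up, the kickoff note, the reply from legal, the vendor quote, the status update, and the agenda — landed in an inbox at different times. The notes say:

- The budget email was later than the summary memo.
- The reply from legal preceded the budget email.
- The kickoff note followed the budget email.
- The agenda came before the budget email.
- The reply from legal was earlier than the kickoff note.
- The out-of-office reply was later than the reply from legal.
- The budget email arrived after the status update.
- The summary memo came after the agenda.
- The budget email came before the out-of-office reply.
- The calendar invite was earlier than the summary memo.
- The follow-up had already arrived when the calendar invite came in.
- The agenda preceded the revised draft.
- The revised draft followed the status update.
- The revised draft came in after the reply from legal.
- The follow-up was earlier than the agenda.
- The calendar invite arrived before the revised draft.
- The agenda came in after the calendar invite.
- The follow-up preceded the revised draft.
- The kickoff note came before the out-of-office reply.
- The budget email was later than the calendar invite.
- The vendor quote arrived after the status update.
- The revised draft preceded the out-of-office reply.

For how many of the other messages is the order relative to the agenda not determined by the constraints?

Forced before the agenda: the calendar invite and the follow-up; forced after the agenda: the budget email, the kickoff note, the out-of-office reply, the revised draft, and the summary memo.
That leaves the reply from legal, the status update, and the vendor quote with no forced order relative to the agenda — 3.

3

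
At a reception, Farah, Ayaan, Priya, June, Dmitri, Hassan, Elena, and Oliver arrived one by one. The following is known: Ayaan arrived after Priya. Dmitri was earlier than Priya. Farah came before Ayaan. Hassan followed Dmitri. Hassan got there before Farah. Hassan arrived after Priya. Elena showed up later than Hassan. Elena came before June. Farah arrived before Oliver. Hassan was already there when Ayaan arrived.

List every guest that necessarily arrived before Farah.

Directly stated before Farah: Hassan.
Dmitri reaches Farah via Dmitri → Hassan → Farah.
Priya reaches Farah via Priya → Hassan → Farah.

Dmitri, Hassan, Priya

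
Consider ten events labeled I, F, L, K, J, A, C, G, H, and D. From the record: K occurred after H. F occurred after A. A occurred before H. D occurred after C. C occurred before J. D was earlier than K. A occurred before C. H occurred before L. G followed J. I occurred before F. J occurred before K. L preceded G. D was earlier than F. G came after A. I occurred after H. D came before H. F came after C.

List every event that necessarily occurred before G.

Directly stated before G: A, J, and L.
C reaches G via C → J → G.
D reaches G via D → H → L → G.
H reaches G via H → L → G.

A, C, D, H, J, L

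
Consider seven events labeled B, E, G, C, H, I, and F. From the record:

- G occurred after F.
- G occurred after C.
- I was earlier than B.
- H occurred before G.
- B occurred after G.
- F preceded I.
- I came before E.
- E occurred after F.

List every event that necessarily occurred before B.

C, F, G, H, I

Directly stated before B: G and I.
C reaches B via C → G → B.
F reaches B via F → I → B.
H reaches B via H → G → B.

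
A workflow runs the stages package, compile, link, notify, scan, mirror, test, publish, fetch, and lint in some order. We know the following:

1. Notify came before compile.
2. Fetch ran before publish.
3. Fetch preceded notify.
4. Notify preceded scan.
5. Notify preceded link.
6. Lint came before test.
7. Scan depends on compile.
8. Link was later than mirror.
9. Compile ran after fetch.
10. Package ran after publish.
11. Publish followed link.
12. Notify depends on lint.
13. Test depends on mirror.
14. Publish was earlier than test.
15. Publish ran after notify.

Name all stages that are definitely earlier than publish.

fetch, link, lint, mirror, notify

Directly stated before publish: fetch, link, and notify.
Lint reaches publish via lint → notify → publish.
Mirror reaches publish via mirror → link → publish.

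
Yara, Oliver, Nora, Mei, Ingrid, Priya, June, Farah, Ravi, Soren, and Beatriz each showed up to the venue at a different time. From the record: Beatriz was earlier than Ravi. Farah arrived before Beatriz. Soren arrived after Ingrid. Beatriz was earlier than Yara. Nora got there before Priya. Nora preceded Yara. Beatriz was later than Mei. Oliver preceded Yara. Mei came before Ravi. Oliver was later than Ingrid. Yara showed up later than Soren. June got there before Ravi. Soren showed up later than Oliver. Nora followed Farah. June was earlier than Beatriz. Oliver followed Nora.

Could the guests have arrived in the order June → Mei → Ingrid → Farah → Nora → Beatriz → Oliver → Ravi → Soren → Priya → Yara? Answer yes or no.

yes

Check each stated constraint against the proposed order — e.g. Nora is ahead of Yara; June is ahead of Ravi. Every pair is in the required order; nothing is violated.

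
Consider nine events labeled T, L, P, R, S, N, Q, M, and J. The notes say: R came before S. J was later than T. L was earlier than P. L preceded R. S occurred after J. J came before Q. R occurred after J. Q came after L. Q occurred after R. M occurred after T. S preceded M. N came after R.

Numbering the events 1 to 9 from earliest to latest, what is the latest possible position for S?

S must come before M — 1 event forced after it.
Everything else can be placed before S in some valid order, so S can sit as late as position 9 − 1 = 8.

8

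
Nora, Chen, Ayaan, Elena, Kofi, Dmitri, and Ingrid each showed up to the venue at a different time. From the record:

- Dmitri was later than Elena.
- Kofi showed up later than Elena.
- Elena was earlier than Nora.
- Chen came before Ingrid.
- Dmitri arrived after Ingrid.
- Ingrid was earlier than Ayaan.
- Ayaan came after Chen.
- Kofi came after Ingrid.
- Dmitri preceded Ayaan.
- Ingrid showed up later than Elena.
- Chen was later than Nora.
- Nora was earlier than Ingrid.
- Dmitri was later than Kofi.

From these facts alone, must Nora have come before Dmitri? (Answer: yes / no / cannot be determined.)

Chain the constraints: Nora → Ingrid → Dmitri. Each link is directly stated, so Nora comes before Dmitri.

yes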